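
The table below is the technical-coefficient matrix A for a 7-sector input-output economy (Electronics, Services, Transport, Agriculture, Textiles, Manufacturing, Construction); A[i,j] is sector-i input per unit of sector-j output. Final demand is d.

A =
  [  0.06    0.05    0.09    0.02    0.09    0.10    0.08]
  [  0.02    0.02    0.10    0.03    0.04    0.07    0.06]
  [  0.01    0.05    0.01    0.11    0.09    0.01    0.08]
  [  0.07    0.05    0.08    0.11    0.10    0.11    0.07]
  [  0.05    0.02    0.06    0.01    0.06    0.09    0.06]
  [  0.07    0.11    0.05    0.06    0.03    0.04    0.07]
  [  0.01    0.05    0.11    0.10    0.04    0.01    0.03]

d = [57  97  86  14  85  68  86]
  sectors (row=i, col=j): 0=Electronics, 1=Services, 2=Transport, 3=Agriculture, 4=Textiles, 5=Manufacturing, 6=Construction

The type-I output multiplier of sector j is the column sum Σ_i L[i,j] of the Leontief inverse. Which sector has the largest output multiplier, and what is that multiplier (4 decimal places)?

Transport (1.8409)

Form M = I − A:
  [  0.94   -0.05   -0.09   -0.02   -0.09   -0.10   -0.08]
  [ -0.02    0.98   -0.10   -0.03   -0.04   -0.07   -0.06]
  [ -0.01   -0.05    0.99   -0.11   -0.09   -0.01   -0.08]
  [ -0.07   -0.05   -0.08    0.89   -0.10   -0.11   -0.07]
  [ -0.05   -0.02   -0.06   -0.01    0.94   -0.09   -0.06]
  [ -0.07   -0.11   -0.05   -0.06   -0.03    0.96   -0.07]
  [ -0.01   -0.05   -0.11   -0.10   -0.04   -0.01    0.97]
Leontief inverse L = M⁻¹:
  [  1.0923    0.0926    0.1450    0.0718    0.1403    0.1448    0.1321]
  [  0.0416    1.0507    0.1361    0.0715    0.0766    0.0987    0.0967]
  [  0.0363    0.0780    1.0572    0.1523    0.1309    0.0514    0.1178]
  [  0.1146    0.1033    0.1499    1.1770    0.1662    0.1729    0.1359]
  [  0.0741    0.0522    0.0992    0.0472    1.0957    0.1217    0.0975]
  [  0.0982    0.1450    0.1046    0.1070    0.0765    1.0842    0.1164]
  [  0.0334    0.0783    0.1490    0.1461    0.0833    0.0464    1.0699]
Total output x = L · d:
  x_0 = 1.0923·57 + 0.0926·97 + 0.1450·86 + 0.0718·14 + 0.1403·85 + 0.1448·68 + 0.1321·86 = 117.8494
  x_1 = 0.0416·57 + 1.0507·97 + 0.1361·86 + 0.0715·14 + 0.0766·85 + 0.0987·68 + 0.0967·86 = 138.5312
  x_2 = 0.0363·57 + 0.0780·97 + 1.0572·86 + 0.1523·14 + 0.1309·85 + 0.0514·68 + 0.1178·86 = 127.4401
  x_3 = 0.1146·57 + 0.1033·97 + 0.1499·86 + 1.1770·14 + 0.1662·85 + 0.1729·68 + 0.1359·86 = 83.4881
  x_4 = 0.0741·57 + 0.0522·97 + 0.0992·86 + 0.0472·14 + 1.0957·85 + 0.1217·68 + 0.0975·86 = 128.2727
  x_5 = 0.0982·57 + 0.1450·97 + 0.1046·86 + 0.1070·14 + 0.0765·85 + 1.0842·68 + 0.1164·86 = 120.3955
  x_6 = 0.0334·57 + 0.0783·97 + 0.1490·86 + 0.1461·14 + 0.0833·85 + 0.0464·68 + 1.0699·86 = 126.6053
Output multipliers (column sums of L):
  Electronics: 1.4905
  Services: 1.6001
  Transport: 1.8409
  Agriculture: 1.7728
  Textiles: 1.7695
  Manufacturing: 1.7202
  Construction: 1.7662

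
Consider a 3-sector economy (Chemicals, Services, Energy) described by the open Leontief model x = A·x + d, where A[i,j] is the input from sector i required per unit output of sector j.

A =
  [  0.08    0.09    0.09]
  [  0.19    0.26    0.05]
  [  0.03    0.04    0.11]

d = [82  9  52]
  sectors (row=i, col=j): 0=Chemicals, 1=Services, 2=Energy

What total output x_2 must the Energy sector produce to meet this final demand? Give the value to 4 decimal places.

63.6676

Form M = I − A:
  [  0.92   -0.09   -0.09]
  [ -0.19    0.74   -0.05]
  [ -0.03   -0.04    0.89]
Leontief inverse L = M⁻¹:
  [  1.1204    0.1428    0.1213]
  [  0.2911    1.3926    0.1077]
  [  0.0509    0.0674    1.1325]
Total output x = L · d:
  x_0 = 1.1204·82 + 0.1428·9 + 0.1213·52 = 99.4678
  x_1 = 0.2911·82 + 1.3926·9 + 0.1077·52 = 42.0031
  x_2 = 0.0509·82 + 0.0674·9 + 1.1325·52 = 63.6676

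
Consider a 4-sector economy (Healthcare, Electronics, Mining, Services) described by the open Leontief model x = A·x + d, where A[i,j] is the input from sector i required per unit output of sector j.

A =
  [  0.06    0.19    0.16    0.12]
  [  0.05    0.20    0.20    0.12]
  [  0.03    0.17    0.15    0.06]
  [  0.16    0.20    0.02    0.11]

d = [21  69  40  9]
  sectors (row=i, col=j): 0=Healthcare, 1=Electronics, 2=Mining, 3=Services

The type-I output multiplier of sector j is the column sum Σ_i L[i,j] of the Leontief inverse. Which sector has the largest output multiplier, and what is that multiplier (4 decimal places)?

Electronics (2.5273)

Form M = I − A:
  [  0.94   -0.19   -0.16   -0.12]
  [ -0.05    0.80   -0.20   -0.12]
  [ -0.03   -0.17    0.85   -0.06]
  [ -0.16   -0.20   -0.02    0.89]
Leontief inverse L = M⁻¹:
  [  1.1332    0.3918    0.3108    0.2266]
  [  0.1264    1.4150    0.3622    0.2322]
  [  0.0818    0.3248    1.2716    0.1405]
  [  0.2339    0.3957    0.1658    1.2197]
Total output x = L · d:
  x_0 = 1.1332·21 + 0.3918·69 + 0.3108·40 + 0.2266·9 = 65.3037
  x_1 = 0.1264·21 + 1.4150·69 + 0.3622·40 + 0.2322·9 = 116.8695
  x_2 = 0.0818·21 + 0.3248·69 + 1.2716·40 + 0.1405·9 = 76.2549
  x_3 = 0.2339·21 + 0.3957·69 + 0.1658·40 + 1.2197·9 = 49.8287
Output multipliers (column sums of L):
  Healthcare: 1.5752
  Electronics: 2.5273
  Mining: 2.1105
  Services: 1.8190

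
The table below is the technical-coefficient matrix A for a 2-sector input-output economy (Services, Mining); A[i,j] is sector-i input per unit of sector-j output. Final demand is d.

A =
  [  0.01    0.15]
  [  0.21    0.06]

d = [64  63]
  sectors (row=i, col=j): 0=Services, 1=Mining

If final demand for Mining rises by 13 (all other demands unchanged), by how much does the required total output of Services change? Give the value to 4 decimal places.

Form M = I − A:
  [  0.99   -0.15]
  [ -0.21    0.94]
Leontief inverse L = M⁻¹:
  [  1.0455    0.1668]
  [  0.2336    1.1011]
Total output x = L · d:
  x_0 = 1.0455·64 + 0.1668·63 = 77.4219
  x_1 = 0.2336·64 + 1.1011·63 = 84.3177
Δx_0 = L[0,1] · Δd_1 = 0.1668 · 13 = 2.1688

2.1688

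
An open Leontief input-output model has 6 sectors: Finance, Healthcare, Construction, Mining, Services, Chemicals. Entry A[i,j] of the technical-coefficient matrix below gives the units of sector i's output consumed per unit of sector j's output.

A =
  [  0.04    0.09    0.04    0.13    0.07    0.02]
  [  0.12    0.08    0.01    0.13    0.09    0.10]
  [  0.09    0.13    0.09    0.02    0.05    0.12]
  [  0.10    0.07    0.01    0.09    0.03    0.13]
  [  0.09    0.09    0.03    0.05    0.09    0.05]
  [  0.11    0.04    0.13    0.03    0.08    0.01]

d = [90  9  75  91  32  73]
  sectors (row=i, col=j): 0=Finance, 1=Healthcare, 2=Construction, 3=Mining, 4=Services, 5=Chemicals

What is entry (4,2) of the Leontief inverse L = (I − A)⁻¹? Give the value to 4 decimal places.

Form M = I − A:
  [  0.96   -0.09   -0.04   -0.13   -0.07   -0.02]
  [ -0.12    0.92   -0.01   -0.13   -0.09   -0.10]
  [ -0.09   -0.13    0.91   -0.02   -0.05   -0.12]
  [ -0.10   -0.07   -0.01    0.91   -0.03   -0.13]
  [ -0.09   -0.09   -0.03   -0.05    0.91   -0.05]
  [ -0.11   -0.04   -0.13   -0.03   -0.08    0.99]
Leontief inverse L = M⁻¹:
  [  1.1056    0.1467    0.0670    0.1893    0.1162    0.0760]
  [  0.2036    1.1522    0.0521    0.2086    0.1536    0.1620]
  [  0.1732    0.2039    1.1393    0.0912    0.1149    0.1800]
  [  0.1686    0.1269    0.0496    1.1526    0.0819    0.1777]
  [  0.1539    0.1479    0.0612    0.1104    1.1409    0.0976]
  [  0.1714    0.1054    0.1656    0.0853    0.1289    1.0620]
Total output x = L · d:
  x_0 = 1.1056·90 + 0.1467·9 + 0.0670·75 + 0.1893·91 + 0.1162·32 + 0.0760·73 = 132.3327
  x_1 = 0.2036·90 + 1.1522·9 + 0.0521·75 + 0.2086·91 + 0.1536·32 + 0.1620·73 = 68.3216
  x_2 = 0.1732·90 + 0.2039·9 + 1.1393·75 + 0.0912·91 + 0.1149·32 + 0.1800·73 = 127.9759
  x_3 = 0.1686·90 + 0.1269·9 + 0.0496·75 + 1.1526·91 + 0.0819·32 + 0.1777·73 = 140.5107
  x_4 = 0.1539·90 + 0.1479·9 + 0.0612·75 + 0.1104·91 + 1.1409·32 + 0.0976·73 = 73.4436
  x_5 = 0.1714·90 + 0.1054·9 + 0.1656·75 + 0.0853·91 + 0.1289·32 + 1.0620·73 = 118.1991

L[4,2] = 0.0612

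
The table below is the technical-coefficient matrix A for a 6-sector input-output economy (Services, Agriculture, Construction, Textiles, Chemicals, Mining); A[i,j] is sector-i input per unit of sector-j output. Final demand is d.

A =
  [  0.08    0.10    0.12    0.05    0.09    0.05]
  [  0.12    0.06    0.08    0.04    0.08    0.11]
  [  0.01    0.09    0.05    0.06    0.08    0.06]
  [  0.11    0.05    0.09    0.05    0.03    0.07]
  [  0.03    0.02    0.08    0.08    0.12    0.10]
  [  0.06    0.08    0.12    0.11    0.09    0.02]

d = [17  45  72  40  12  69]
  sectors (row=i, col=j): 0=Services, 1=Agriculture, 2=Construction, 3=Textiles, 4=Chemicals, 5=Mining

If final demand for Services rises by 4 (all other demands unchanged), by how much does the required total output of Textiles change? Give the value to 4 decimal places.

0.6255

Form M = I − A:
  [  0.92   -0.10   -0.12   -0.05   -0.09   -0.05]
  [ -0.12    0.94   -0.08   -0.04   -0.08   -0.11]
  [ -0.01   -0.09    0.95   -0.06   -0.08   -0.06]
  [ -0.11   -0.05   -0.09    0.95   -0.03   -0.07]
  [ -0.03   -0.02   -0.08   -0.08    0.88   -0.10]
  [ -0.06   -0.08   -0.12   -0.11   -0.09    0.98]
Leontief inverse L = M⁻¹:
  [  1.1349    0.1579    0.1945    0.1053    0.1631    0.1117]
  [  0.1757    1.1207    0.1601    0.0990    0.1549    0.1674]
  [  0.0520    0.1284    1.1040    0.1011    0.1316    0.1053]
  [  0.1564    0.1015    0.1542    1.0958    0.0885    0.1161]
  [  0.0746    0.0670    0.1463    0.1331    1.1833    0.1505]
  [  0.1146    0.1344    0.1909    0.1621    0.1573    1.0807]
Total output x = L · d:
  x_0 = 1.1349·17 + 0.1579·45 + 0.1945·72 + 0.1053·40 + 0.1631·12 + 0.1117·69 = 54.2802
  x_1 = 0.1757·17 + 1.1207·45 + 0.1601·72 + 0.0990·40 + 0.1549·12 + 0.1674·69 = 82.3185
  x_2 = 0.0520·17 + 0.1284·45 + 1.1040·72 + 0.1011·40 + 0.1316·12 + 0.1053·69 = 99.0367
  x_3 = 0.1564·17 + 0.1015·45 + 0.1542·72 + 1.0958·40 + 0.0885·12 + 0.1161·69 = 71.2313
  x_4 = 0.0746·17 + 0.0670·45 + 0.1463·72 + 0.1331·40 + 1.1833·12 + 0.1505·69 = 44.7322
  x_5 = 0.1146·17 + 0.1344·45 + 0.1909·72 + 0.1621·40 + 0.1573·12 + 1.0807·69 = 104.6817
Δx_3 = L[3,0] · Δd_0 = 0.1564 · 4 = 0.6255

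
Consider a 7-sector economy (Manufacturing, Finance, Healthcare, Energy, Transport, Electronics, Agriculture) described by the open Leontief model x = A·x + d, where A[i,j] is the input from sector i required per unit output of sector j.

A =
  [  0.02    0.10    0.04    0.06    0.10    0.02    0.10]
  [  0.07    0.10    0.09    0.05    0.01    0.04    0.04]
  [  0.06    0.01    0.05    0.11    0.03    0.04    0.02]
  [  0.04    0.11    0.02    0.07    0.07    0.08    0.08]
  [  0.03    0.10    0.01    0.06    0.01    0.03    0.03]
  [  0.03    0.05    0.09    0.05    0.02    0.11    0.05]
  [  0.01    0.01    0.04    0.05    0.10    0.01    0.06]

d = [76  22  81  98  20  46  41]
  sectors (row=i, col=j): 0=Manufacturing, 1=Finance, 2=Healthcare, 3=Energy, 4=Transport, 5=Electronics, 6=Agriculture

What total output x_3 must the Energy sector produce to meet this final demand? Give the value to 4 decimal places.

Form M = I − A:
  [  0.98   -0.10   -0.04   -0.06   -0.10   -0.02   -0.10]
  [ -0.07    0.90   -0.09   -0.05   -0.01   -0.04   -0.04]
  [ -0.06   -0.01    0.95   -0.11   -0.03   -0.04   -0.02]
  [ -0.04   -0.11   -0.02    0.93   -0.07   -0.08   -0.08]
  [ -0.03   -0.10   -0.01   -0.06    0.99   -0.03   -0.03]
  [ -0.03   -0.05   -0.09   -0.05   -0.02    0.89   -0.05]
  [ -0.01   -0.01   -0.04   -0.05   -0.10   -0.01    0.94]
Leontief inverse L = M⁻¹:
  [  1.0465    0.1483    0.0719    0.1023    0.1312    0.0485    0.1346]
  [  0.0973    1.1439    0.1246    0.0929    0.0407    0.0698    0.0746]
  [  0.0795    0.0492    1.0729    0.1448    0.0578    0.0678    0.0511]
  [  0.0688    0.1639    0.0591    1.1149    0.1037    0.1166    0.1200]
  [  0.0489    0.1344    0.0347    0.0867    1.0301    0.0518    0.0547]
  [  0.0551    0.0887    0.1252    0.0923    0.0483    1.1453    0.0826]
  [  0.0250    0.0398    0.0559    0.0777    0.1199    0.0280    1.0813]
Total output x = L · d:
  x_0 = 1.0465·76 + 0.1483·22 + 0.0719·81 + 0.1023·98 + 0.1312·20 + 0.0485·46 + 0.1346·41 = 109.0238
  x_1 = 0.0973·76 + 1.1439·22 + 0.1246·81 + 0.0929·98 + 0.0407·20 + 0.0698·46 + 0.0746·41 = 58.8338
  x_2 = 0.0795·76 + 0.0492·22 + 1.0729·81 + 0.1448·98 + 0.0578·20 + 0.0678·46 + 0.0511·41 = 114.5847
  x_3 = 0.0688·76 + 0.1639·22 + 0.0591·81 + 1.1149·98 + 0.1037·20 + 0.1166·46 + 0.1200·41 = 135.2397
  x_4 = 0.0489·76 + 0.1344·22 + 0.0347·81 + 0.0867·98 + 1.0301·20 + 0.0518·46 + 0.0547·41 = 43.2055
  x_5 = 0.0551·76 + 0.0887·22 + 0.1252·81 + 0.0923·98 + 0.0483·20 + 1.1453·46 + 0.0826·41 = 82.3577
  x_6 = 0.0250·76 + 0.0398·22 + 0.0559·81 + 0.0777·98 + 0.1199·20 + 0.0280·46 + 1.0813·41 = 62.9448

135.2397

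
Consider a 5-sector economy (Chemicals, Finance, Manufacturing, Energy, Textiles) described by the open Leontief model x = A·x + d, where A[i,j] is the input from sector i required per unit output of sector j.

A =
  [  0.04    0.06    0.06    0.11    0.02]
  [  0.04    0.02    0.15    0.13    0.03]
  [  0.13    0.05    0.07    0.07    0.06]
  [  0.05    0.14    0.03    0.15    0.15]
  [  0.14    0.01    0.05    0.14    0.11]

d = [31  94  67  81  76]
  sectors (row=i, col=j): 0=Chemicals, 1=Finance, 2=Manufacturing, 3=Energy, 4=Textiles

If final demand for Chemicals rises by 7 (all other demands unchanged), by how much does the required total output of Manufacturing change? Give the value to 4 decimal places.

1.2416

Form M = I − A:
  [  0.96   -0.06   -0.06   -0.11   -0.02]
  [ -0.04    0.98   -0.15   -0.13   -0.03]
  [ -0.13   -0.05    0.93   -0.07   -0.06]
  [ -0.05   -0.14   -0.03    0.85   -0.15]
  [ -0.14   -0.01   -0.05   -0.14    0.89]
Leontief inverse L = M⁻¹:
  [  1.0765    0.0959    0.0938    0.1720    0.0627]
  [  0.0931    1.0659    0.1891    0.2047    0.0853]
  [  0.1774    0.0895    1.1116    0.1457    0.1065]
  [  0.1201    0.1954    0.0925    1.2673    0.2291]
  [  0.1992    0.0628    0.0939    0.2369    1.1764]
Total output x = L · d:
  x_0 = 1.0765·31 + 0.0959·94 + 0.0938·67 + 0.1720·81 + 0.0627·76 = 67.3783
  x_1 = 0.0931·31 + 1.0659·94 + 0.1891·67 + 0.2047·81 + 0.0853·76 = 138.8080
  x_2 = 0.1774·31 + 0.0895·94 + 1.1116·67 + 0.1457·81 + 0.1065·76 = 108.2819
  x_3 = 0.1201·31 + 0.1954·94 + 0.0925·67 + 1.2673·81 + 0.2291·76 = 148.3483
  x_4 = 0.1992·31 + 0.0628·94 + 0.0939·67 + 0.2369·81 + 1.1764·76 = 126.9707
Δx_2 = L[2,0] · Δd_0 = 0.1774 · 7 = 1.2416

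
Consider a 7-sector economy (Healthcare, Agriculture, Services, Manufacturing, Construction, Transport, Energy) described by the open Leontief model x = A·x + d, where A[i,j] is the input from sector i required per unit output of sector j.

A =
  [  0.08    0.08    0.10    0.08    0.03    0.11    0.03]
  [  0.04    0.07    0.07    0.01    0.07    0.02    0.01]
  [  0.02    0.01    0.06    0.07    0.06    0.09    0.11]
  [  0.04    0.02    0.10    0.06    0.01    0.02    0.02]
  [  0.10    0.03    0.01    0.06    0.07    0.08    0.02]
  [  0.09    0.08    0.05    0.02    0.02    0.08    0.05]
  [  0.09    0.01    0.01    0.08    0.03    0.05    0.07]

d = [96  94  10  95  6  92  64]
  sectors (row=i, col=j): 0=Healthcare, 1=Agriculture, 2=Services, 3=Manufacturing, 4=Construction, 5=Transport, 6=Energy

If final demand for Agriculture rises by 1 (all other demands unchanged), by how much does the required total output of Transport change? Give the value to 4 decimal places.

Form M = I − A:
  [  0.92   -0.08   -0.10   -0.08   -0.03   -0.11   -0.03]
  [ -0.04    0.93   -0.07   -0.01   -0.07   -0.02   -0.01]
  [ -0.02   -0.01    0.94   -0.07   -0.06   -0.09   -0.11]
  [ -0.04   -0.02   -0.10    0.94   -0.01   -0.02   -0.02]
  [ -0.10   -0.03   -0.01   -0.06    0.93   -0.08   -0.02]
  [ -0.09   -0.08   -0.05   -0.02   -0.02    0.92   -0.05]
  [ -0.09   -0.01   -0.01   -0.08   -0.03   -0.05    0.93]
Leontief inverse L = M⁻¹:
  [  1.1303    0.1184    0.1522    0.1221    0.0622    0.1644    0.0685]
  [  0.0692    1.0908    0.0963    0.0343    0.0930    0.0519    0.0309]
  [  0.0662    0.0355    1.0945    0.1079    0.0841    0.1332    0.1433]
  [  0.0637    0.0358    0.1283    1.0857    0.0272    0.0493    0.0442]
  [  0.1427    0.0610    0.0481    0.0924    1.0926    0.1224    0.0430]
  [  0.1316    0.1123    0.0890    0.0525    0.0457    1.1232    0.0785]
  [  0.1280    0.0347    0.0449    0.1125    0.0480    0.0865    1.0932]
Total output x = L · d:
  x_0 = 1.1303·96 + 0.1184·94 + 0.1522·10 + 0.1221·95 + 0.0622·6 + 0.1644·92 + 0.0685·64 = 152.6378
  x_1 = 0.0692·96 + 1.0908·94 + 0.0963·10 + 0.0343·95 + 0.0930·6 + 0.0519·92 + 0.0309·64 = 120.7189
  x_2 = 0.0662·96 + 0.0355·94 + 1.0945·10 + 0.1079·95 + 0.0841·6 + 0.1332·92 + 0.1433·64 = 52.8173
  x_3 = 0.0637·96 + 0.0358·94 + 0.1283·10 + 1.0857·95 + 0.0272·6 + 0.0493·92 + 0.0442·64 = 121.4323
  x_4 = 0.1427·96 + 0.0610·94 + 0.0481·10 + 0.0924·95 + 1.0926·6 + 0.1224·92 + 0.0430·64 = 49.2626
  x_5 = 0.1316·96 + 0.1123·94 + 0.0890·10 + 0.0525·95 + 0.0457·6 + 1.1232·92 + 0.0785·64 = 137.7112
  x_6 = 0.1280·96 + 0.0347·94 + 0.0449·10 + 0.1125·95 + 0.0480·6 + 0.0865·92 + 1.0932·64 = 104.8933
Δx_5 = L[5,1] · Δd_1 = 0.1123 · 1 = 0.1123

0.1123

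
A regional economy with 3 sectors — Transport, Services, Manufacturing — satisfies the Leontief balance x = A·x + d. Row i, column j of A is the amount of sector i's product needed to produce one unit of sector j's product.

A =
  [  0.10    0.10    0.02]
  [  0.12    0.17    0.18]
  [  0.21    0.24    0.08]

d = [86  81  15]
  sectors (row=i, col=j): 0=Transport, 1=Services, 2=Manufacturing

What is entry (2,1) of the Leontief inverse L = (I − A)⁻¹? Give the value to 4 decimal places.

L[2,1] = 0.3765

Form M = I − A:
  [  0.90   -0.10   -0.02]
  [ -0.12    0.83   -0.18]
  [ -0.21   -0.24    0.92]
Leontief inverse L = M⁻¹:
  [  1.1444    0.1538    0.0550]
  [  0.2354    1.3087    0.2612]
  [  0.3226    0.3765    1.1676]
Total output x = L · d:
  x_0 = 1.1444·86 + 0.1538·81 + 0.0550·15 = 111.7024
  x_1 = 0.2354·86 + 1.3087·81 + 0.2612·15 = 130.1698
  x_2 = 0.3226·86 + 0.3765·81 + 1.1676·15 = 75.7590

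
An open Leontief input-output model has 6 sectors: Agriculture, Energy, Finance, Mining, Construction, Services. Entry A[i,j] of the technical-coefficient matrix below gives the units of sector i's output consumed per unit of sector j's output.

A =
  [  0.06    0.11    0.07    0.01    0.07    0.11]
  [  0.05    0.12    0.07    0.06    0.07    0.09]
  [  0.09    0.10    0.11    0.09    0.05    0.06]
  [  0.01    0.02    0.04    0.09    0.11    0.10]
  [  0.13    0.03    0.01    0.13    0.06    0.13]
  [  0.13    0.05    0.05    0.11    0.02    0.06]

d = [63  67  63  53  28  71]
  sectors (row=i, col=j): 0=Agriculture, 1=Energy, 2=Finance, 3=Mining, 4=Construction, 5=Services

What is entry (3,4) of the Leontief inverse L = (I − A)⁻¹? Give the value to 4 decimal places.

Form M = I − A:
  [  0.94   -0.11   -0.07   -0.01   -0.07   -0.11]
  [ -0.05    0.88   -0.07   -0.06   -0.07   -0.09]
  [ -0.09   -0.10    0.89   -0.09   -0.05   -0.06]
  [ -0.01   -0.02   -0.04    0.91   -0.11   -0.10]
  [ -0.13   -0.03   -0.01   -0.13    0.94   -0.13]
  [ -0.13   -0.05   -0.05   -0.11   -0.02    0.94]
Leontief inverse L = M⁻¹:
  [  1.1255    0.1697    0.1165    0.0732    0.1150    0.1791]
  [  0.1150    1.1806    0.1182    0.1280    0.1212    0.1644]
  [  0.1566    0.1673    1.1654    0.1604    0.1079    0.1407]
  [  0.0654    0.0568    0.0721    1.1516    0.1511    0.1611]
  [  0.1952    0.0851    0.0553    0.1979    1.1153    0.2098]
  [  0.1819    0.1036    0.0940    0.1644    0.0695    1.1281]
Total output x = L · d:
  x_0 = 1.1255·63 + 0.1697·67 + 0.1165·63 + 0.0732·53 + 0.1150·28 + 0.1791·71 = 109.4243
  x_1 = 0.1150·63 + 1.1806·67 + 0.1182·63 + 0.1280·53 + 0.1212·28 + 0.1644·71 = 115.6433
  x_2 = 0.1566·63 + 0.1673·67 + 1.1654·63 + 0.1604·53 + 0.1079·28 + 0.1407·71 = 116.0086
  x_3 = 0.0654·63 + 0.0568·67 + 0.0721·63 + 1.1516·53 + 0.1511·28 + 0.1611·71 = 89.1715
  x_4 = 0.1952·63 + 0.0851·67 + 0.0553·63 + 0.1979·53 + 1.1153·28 + 0.2098·71 = 78.0933
  x_5 = 0.1819·63 + 0.1036·67 + 0.0940·63 + 0.1644·53 + 0.0695·28 + 1.1281·71 = 115.0835

L[3,4] = 0.1511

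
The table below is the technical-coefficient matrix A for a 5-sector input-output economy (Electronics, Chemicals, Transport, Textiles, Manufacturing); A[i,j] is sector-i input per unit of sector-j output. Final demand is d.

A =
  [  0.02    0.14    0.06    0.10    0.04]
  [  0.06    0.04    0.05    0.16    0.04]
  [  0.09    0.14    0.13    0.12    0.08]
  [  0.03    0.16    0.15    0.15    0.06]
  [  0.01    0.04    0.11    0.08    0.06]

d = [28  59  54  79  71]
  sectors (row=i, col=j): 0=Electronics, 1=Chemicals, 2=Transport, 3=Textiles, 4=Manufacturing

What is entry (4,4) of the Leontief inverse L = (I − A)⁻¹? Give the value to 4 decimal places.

Form M = I − A:
  [  0.98   -0.14   -0.06   -0.10   -0.04]
  [ -0.06    0.96   -0.05   -0.16   -0.04]
  [ -0.09   -0.14    0.87   -0.12   -0.08]
  [ -0.03   -0.16   -0.15    0.85   -0.06]
  [ -0.01   -0.04   -0.11   -0.08    0.94]
Leontief inverse L = M⁻¹:
  [  1.0511    0.2061    0.1263    0.1875    0.0762]
  [  0.0879    1.1164    0.1222    0.2450    0.0773]
  [  0.1375    0.2473    1.2335    0.2498    0.1373]
  [  0.0806    0.2682    0.2573    1.2839    0.1187]
  [  0.0379    0.1015    0.1728    0.1509    1.0941]
Total output x = L · d:
  x_0 = 1.0511·28 + 0.2061·59 + 0.1263·54 + 0.1875·79 + 0.0762·71 = 68.6352
  x_1 = 0.0879·28 + 1.1164·59 + 0.1222·54 + 0.2450·79 + 0.0773·71 = 99.7686
  x_2 = 0.1375·28 + 0.2473·59 + 1.2335·54 + 0.2498·79 + 0.1373·71 = 114.5329
  x_3 = 0.0806·28 + 0.2682·59 + 0.2573·54 + 1.2839·79 + 0.1187·71 = 141.8363
  x_4 = 0.0379·28 + 0.1015·59 + 0.1728·54 + 0.1509·79 + 1.0941·71 = 105.9815

L[4,4] = 1.0941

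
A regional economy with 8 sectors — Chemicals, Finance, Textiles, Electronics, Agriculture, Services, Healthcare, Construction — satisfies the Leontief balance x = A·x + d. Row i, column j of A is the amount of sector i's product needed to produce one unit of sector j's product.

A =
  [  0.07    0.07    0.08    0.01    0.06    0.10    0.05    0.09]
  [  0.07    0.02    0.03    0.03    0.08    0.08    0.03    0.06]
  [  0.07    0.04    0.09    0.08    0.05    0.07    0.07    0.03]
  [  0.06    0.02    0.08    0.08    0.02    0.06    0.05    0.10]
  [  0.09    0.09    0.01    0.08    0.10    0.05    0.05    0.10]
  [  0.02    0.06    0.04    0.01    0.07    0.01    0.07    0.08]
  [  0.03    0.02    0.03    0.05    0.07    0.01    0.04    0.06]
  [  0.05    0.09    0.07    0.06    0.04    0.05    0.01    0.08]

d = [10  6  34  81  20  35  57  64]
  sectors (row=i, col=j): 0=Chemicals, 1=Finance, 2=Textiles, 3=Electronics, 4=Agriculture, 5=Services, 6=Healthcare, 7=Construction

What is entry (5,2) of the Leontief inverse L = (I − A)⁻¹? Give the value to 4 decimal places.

L[5,2] = 0.0725

Form M = I − A:
  [  0.93   -0.07   -0.08   -0.01   -0.06   -0.10   -0.05   -0.09]
  [ -0.07    0.98   -0.03   -0.03   -0.08   -0.08   -0.03   -0.06]
  [ -0.07   -0.04    0.91   -0.08   -0.05   -0.07   -0.07   -0.03]
  [ -0.06   -0.02   -0.08    0.92   -0.02   -0.06   -0.05   -0.10]
  [ -0.09   -0.09   -0.01   -0.08    0.90   -0.05   -0.05   -0.10]
  [ -0.02   -0.06   -0.04   -0.01   -0.07    0.99   -0.07   -0.08]
  [ -0.03   -0.02   -0.03   -0.05   -0.07   -0.01    0.96   -0.06]
  [ -0.05   -0.09   -0.07   -0.06   -0.04   -0.05   -0.01    0.92]
Leontief inverse L = M⁻¹:
  [  1.1247    0.1239    0.1313    0.0554    0.1207    0.1514    0.0939    0.1608]
  [  0.1127    1.0637    0.0685    0.0654    0.1268    0.1192    0.0640    0.1181]
  [  0.1221    0.0861    1.1412    0.1263    0.1045    0.1190    0.1140    0.0976]
  [  0.1079    0.0656    0.1314    1.1242    0.0677    0.1062    0.0888    0.1637]
  [  0.1526    0.1487    0.0647    0.1317    1.1650    0.1090    0.0947    0.1833]
  [  0.0589    0.0961    0.0725    0.0448    0.1120    1.0448    0.0971    0.1286]
  [  0.0649    0.0523    0.0608    0.0820    0.1049    0.0414    1.0650    0.1051]
  [  0.0990    0.1339    0.1167    0.1014    0.0892    0.0978    0.0468    1.1415]
Total output x = L · d:
  x_0 = 1.1247·10 + 0.1239·6 + 0.1313·34 + 0.0554·81 + 0.1207·20 + 0.1514·35 + 0.0939·57 + 0.1608·64 = 44.3020
  x_1 = 0.1127·10 + 1.0637·6 + 0.0685·34 + 0.0654·81 + 0.1268·20 + 0.1192·35 + 0.0640·57 + 0.1181·64 = 33.0473
  x_2 = 0.1221·10 + 0.0861·6 + 1.1412·34 + 0.1263·81 + 0.1045·20 + 0.1190·35 + 0.1140·57 + 0.0976·64 = 69.7695
  x_3 = 0.1079·10 + 0.0656·6 + 0.1314·34 + 1.1242·81 + 0.0677·20 + 0.1062·35 + 0.0888·57 + 0.1637·64 = 117.6135
  x_4 = 0.1526·10 + 0.1487·6 + 0.0647·34 + 0.1317·81 + 1.1650·20 + 0.1090·35 + 0.0947·57 + 0.1833·64 = 59.5365
  x_5 = 0.0589·10 + 0.0961·6 + 0.0725·34 + 0.0448·81 + 0.1120·20 + 1.0448·35 + 0.0971·57 + 0.1286·64 = 59.8394
  x_6 = 0.0649·10 + 0.0523·6 + 0.0608·34 + 0.0820·81 + 0.1049·20 + 0.0414·35 + 1.0650·57 + 0.1051·64 = 80.6498
  x_7 = 0.0990·10 + 0.1339·6 + 0.1167·34 + 0.1014·81 + 0.0892·20 + 0.0978·35 + 0.0468·57 + 1.1415·64 = 94.9021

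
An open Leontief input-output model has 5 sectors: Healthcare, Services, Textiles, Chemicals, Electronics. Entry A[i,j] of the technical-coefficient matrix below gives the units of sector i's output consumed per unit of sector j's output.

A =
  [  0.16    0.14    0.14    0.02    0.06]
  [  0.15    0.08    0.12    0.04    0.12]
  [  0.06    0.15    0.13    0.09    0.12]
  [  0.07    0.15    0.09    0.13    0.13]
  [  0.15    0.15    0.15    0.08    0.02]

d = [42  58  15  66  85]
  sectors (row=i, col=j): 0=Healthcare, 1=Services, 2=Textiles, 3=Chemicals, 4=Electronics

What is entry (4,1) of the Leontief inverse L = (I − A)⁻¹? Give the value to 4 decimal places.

Form M = I − A:
  [  0.84   -0.14   -0.14   -0.02   -0.06]
  [ -0.15    0.92   -0.12   -0.04   -0.12]
  [ -0.06   -0.15    0.87   -0.09   -0.12]
  [ -0.07   -0.15   -0.09    0.87   -0.13]
  [ -0.15   -0.15   -0.15   -0.08    0.98]
Leontief inverse L = M⁻¹:
  [  1.2975    0.2843    0.2847    0.0871    0.1607]
  [  0.2852    1.2262    0.2634    0.1099    0.2144]
  [  0.2013    0.3050    1.2813    0.1723    0.2294]
  [  0.2179    0.3112    0.2457    1.2165    0.2429]
  [  0.2909    0.3033    0.3001    0.1558    1.1328]
Total output x = L · d:
  x_0 = 1.2975·42 + 0.2843·58 + 0.2847·15 + 0.0871·66 + 0.1607·85 = 94.6624
  x_1 = 0.2852·42 + 1.2262·58 + 0.2634·15 + 0.1099·66 + 0.2144·85 = 112.5283
  x_2 = 0.2013·42 + 0.3050·58 + 1.2813·15 + 0.1723·66 + 0.2294·85 = 76.2389
  x_3 = 0.2179·42 + 0.3112·58 + 0.2457·15 + 1.2165·66 + 0.2429·85 = 131.8174
  x_4 = 0.2909·42 + 0.3033·58 + 0.3001·15 + 0.1558·66 + 1.1328·85 = 140.8774

L[4,1] = 0.3033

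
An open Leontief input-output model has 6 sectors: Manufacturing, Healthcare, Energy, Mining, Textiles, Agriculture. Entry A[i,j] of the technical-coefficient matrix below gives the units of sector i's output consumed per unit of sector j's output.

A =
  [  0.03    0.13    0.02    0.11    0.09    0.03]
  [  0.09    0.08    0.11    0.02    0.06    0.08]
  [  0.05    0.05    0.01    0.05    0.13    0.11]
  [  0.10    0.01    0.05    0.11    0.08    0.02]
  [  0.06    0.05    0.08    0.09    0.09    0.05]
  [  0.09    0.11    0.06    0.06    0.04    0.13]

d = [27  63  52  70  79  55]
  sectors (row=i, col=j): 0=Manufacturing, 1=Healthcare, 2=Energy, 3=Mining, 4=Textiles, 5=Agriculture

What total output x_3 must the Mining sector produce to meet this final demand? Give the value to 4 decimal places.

106.3286

Form M = I − A:
  [  0.97   -0.13   -0.02   -0.11   -0.09   -0.03]
  [ -0.09    0.92   -0.11   -0.02   -0.06   -0.08]
  [ -0.05   -0.05    0.99   -0.05   -0.13   -0.11]
  [ -0.10   -0.01   -0.05    0.89   -0.08   -0.02]
  [ -0.06   -0.05   -0.08   -0.09    0.91   -0.05]
  [ -0.09   -0.11   -0.06   -0.06   -0.04    0.87]
Leontief inverse L = M⁻¹:
  [  1.0830    0.1751    0.0657    0.1612    0.1455    0.0738]
  [  0.1414    1.1391    0.1514    0.0733    0.1232    0.1375]
  [  0.1004    0.1015    1.0530    0.1031    0.1831    0.1588]
  [  0.1423    0.0509    0.0814    1.1641    0.1338    0.0543]
  [  0.1104    0.0978    0.1193    0.1454    1.1504    0.0973]
  [  0.1517    0.1771    0.1097    0.1200    0.1054    1.1936]
Total output x = L · d:
  x_0 = 1.0830·27 + 0.1751·63 + 0.0657·52 + 0.1612·70 + 0.1455·79 + 0.0738·55 = 70.5213
  x_1 = 0.1414·27 + 1.1391·63 + 0.1514·52 + 0.0733·70 + 0.1232·79 + 0.1375·55 = 105.8873
  x_2 = 0.1004·27 + 0.1015·63 + 1.0530·52 + 0.1031·70 + 0.1831·79 + 0.1588·55 = 94.2756
  x_3 = 0.1423·27 + 0.0509·63 + 0.0814·52 + 1.1641·70 + 0.1338·79 + 0.0543·55 = 106.3286
  x_4 = 0.1104·27 + 0.0978·63 + 0.1193·52 + 0.1454·70 + 1.1504·79 + 0.0973·55 = 121.7627
  x_5 = 0.1517·27 + 0.1771·63 + 0.1097·52 + 0.1200·70 + 0.1054·79 + 1.1936·55 = 103.3348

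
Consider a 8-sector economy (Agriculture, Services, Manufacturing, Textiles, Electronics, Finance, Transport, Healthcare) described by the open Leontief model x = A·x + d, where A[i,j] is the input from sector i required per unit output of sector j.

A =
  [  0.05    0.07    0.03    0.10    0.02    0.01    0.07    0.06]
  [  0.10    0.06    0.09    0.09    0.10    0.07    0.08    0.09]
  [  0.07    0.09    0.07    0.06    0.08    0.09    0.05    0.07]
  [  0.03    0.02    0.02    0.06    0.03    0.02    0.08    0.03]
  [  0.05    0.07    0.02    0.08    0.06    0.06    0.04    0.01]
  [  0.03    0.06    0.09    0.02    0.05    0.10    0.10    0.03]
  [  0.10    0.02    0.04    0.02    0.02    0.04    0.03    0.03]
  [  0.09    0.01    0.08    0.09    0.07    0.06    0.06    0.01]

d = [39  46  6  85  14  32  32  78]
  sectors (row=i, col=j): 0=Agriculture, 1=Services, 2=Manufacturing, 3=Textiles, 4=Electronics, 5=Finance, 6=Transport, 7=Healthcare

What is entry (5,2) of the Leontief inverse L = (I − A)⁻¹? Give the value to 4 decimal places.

L[5,2] = 0.1410

Form M = I − A:
  [  0.95   -0.07   -0.03   -0.10   -0.02   -0.01   -0.07   -0.06]
  [ -0.10    0.94   -0.09   -0.09   -0.10   -0.07   -0.08   -0.09]
  [ -0.07   -0.09    0.93   -0.06   -0.08   -0.09   -0.05   -0.07]
  [ -0.03   -0.02   -0.02    0.94   -0.03   -0.02   -0.08   -0.03]
  [ -0.05   -0.07   -0.02   -0.08    0.94   -0.06   -0.04   -0.01]
  [ -0.03   -0.06   -0.09   -0.02   -0.05    0.90   -0.10   -0.03]
  [ -0.10   -0.02   -0.04   -0.02   -0.02   -0.04    0.97   -0.03]
  [ -0.09   -0.01   -0.08   -0.09   -0.07   -0.06   -0.06    0.99]
Leontief inverse L = M⁻¹:
  [  1.0981    0.1018    0.0668    0.1477    0.0562    0.0450    0.1158    0.0904]
  [  0.1770    1.1208    0.1531    0.1692    0.1623    0.1352    0.1563    0.1390]
  [  0.1379    0.1447    1.1290    0.1290    0.1376    0.1507    0.1190    0.1148]
  [  0.0624    0.0416    0.0438    1.0897    0.0526    0.0442    0.1098    0.0489]
  [  0.0926    0.1049    0.0559    0.1244    1.0956    0.0970    0.0861    0.0395]
  [  0.0882    0.1065    0.1410    0.0712    0.0972    1.1540    0.1555    0.0678]
  [  0.1337    0.0486    0.0682    0.0564    0.0459    0.0673    1.0649    0.0538]
  [  0.1384    0.0529    0.1195    0.1412    0.1088    0.1025    0.1118    1.0436]
Total output x = L · d:
  x_0 = 1.0981·39 + 0.1018·46 + 0.0668·6 + 0.1477·85 + 0.0562·14 + 0.0450·32 + 0.1158·32 + 0.0904·78 = 73.4474
  x_1 = 0.1770·39 + 1.1208·46 + 0.1531·6 + 0.1692·85 + 0.1623·14 + 0.1352·32 + 0.1563·32 + 0.1390·78 = 96.2126
  x_2 = 0.1379·39 + 0.1447·46 + 1.1290·6 + 0.1290·85 + 0.1376·14 + 0.1507·32 + 0.1190·32 + 0.1148·78 = 49.2936
  x_3 = 0.0624·39 + 0.0416·46 + 0.0438·6 + 1.0897·85 + 0.0526·14 + 0.0442·32 + 0.1098·32 + 0.0489·78 = 106.7081
  x_4 = 0.0926·39 + 0.1049·46 + 0.0559·6 + 0.1244·85 + 1.0956·14 + 0.0970·32 + 0.0861·32 + 0.0395·78 = 43.6268
  x_5 = 0.0882·39 + 0.1065·46 + 0.1410·6 + 0.0712·85 + 0.0972·14 + 1.1540·32 + 0.1555·32 + 0.0678·78 = 63.7888
  x_6 = 0.1337·39 + 0.0486·46 + 0.0682·6 + 0.0564·85 + 0.0459·14 + 0.0673·32 + 1.0649·32 + 0.0538·78 = 53.7204
  x_7 = 0.1384·39 + 0.0529·46 + 0.1195·6 + 0.1412·85 + 0.1088·14 + 0.1025·32 + 0.1118·32 + 1.0436·78 = 110.3273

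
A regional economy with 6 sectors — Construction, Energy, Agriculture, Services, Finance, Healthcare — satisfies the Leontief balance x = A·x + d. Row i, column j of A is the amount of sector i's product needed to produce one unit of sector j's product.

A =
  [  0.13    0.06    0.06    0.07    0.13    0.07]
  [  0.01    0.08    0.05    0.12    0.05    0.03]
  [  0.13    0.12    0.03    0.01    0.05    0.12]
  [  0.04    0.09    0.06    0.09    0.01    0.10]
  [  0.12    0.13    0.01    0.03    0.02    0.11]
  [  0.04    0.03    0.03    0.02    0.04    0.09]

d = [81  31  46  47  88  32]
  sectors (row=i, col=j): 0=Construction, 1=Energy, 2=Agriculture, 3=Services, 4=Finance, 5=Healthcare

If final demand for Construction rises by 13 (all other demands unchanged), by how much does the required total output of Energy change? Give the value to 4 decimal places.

0.5800

Form M = I − A:
  [  0.87   -0.06   -0.06   -0.07   -0.13   -0.07]
  [ -0.01    0.92   -0.05   -0.12   -0.05   -0.03]
  [ -0.13   -0.12    0.97   -0.01   -0.05   -0.12]
  [ -0.04   -0.09   -0.06    0.91   -0.01   -0.10]
  [ -0.12   -0.13   -0.01   -0.03    0.98   -0.11]
  [ -0.04   -0.03   -0.03   -0.02   -0.04    0.91]
Leontief inverse L = M⁻¹:
  [  1.2018    0.1324    0.0949    0.1200    0.1781    0.1440]
  [  0.0446    1.1275    0.0737    0.1570    0.0719    0.0763]
  [  0.1845    0.1752    1.0613    0.0560    0.0954    0.1776]
  [  0.0788    0.1374    0.0868    1.1287    0.0396    0.1509]
  [  0.1652    0.1785    0.0400    0.0752    1.0608    0.1603]
  [  0.0694    0.0596    0.0453    0.0404    0.0608    1.1240]
Total output x = L · d:
  x_0 = 1.2018·81 + 0.1324·31 + 0.0949·46 + 0.1200·47 + 0.1781·88 + 0.1440·32 = 131.7391
  x_1 = 0.0446·81 + 1.1275·31 + 0.0737·46 + 0.1570·47 + 0.0719·88 + 0.0763·32 = 58.1016
  x_2 = 0.1845·81 + 0.1752·31 + 1.0613·46 + 0.0560·47 + 0.0954·88 + 0.1776·32 = 85.9058
  x_3 = 0.0788·81 + 0.1374·31 + 0.0868·46 + 1.1287·47 + 0.0396·88 + 0.1509·32 = 75.9974
  x_4 = 0.1652·81 + 0.1785·31 + 0.0400·46 + 0.0752·47 + 1.0608·88 + 0.1603·32 = 122.7607
  x_5 = 0.0694·81 + 0.0596·31 + 0.0453·46 + 0.0404·47 + 0.0608·88 + 1.1240·32 = 52.7694
Δx_1 = L[1,0] · Δd_0 = 0.0446 · 13 = 0.5800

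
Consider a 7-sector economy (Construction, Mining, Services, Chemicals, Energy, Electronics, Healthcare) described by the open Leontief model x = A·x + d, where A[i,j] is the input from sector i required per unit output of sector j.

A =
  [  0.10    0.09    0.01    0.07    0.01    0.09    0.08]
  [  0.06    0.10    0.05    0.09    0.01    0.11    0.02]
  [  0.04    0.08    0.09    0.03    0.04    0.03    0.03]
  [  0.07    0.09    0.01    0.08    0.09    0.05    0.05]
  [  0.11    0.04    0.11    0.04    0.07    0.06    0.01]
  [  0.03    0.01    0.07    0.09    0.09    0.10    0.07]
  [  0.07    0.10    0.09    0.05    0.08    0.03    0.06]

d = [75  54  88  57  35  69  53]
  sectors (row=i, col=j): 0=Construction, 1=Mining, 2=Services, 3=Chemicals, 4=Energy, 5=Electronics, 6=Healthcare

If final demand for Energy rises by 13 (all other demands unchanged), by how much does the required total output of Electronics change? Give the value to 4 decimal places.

Form M = I − A:
  [  0.90   -0.09   -0.01   -0.07   -0.01   -0.09   -0.08]
  [ -0.06    0.90   -0.05   -0.09   -0.01   -0.11   -0.02]
  [ -0.04   -0.08    0.91   -0.03   -0.04   -0.03   -0.03]
  [ -0.07   -0.09   -0.01    0.92   -0.09   -0.05   -0.05]
  [ -0.11   -0.04   -0.11   -0.04    0.93   -0.06   -0.01]
  [ -0.03   -0.01   -0.07   -0.09   -0.09    0.90   -0.07]
  [ -0.07   -0.10   -0.09   -0.05   -0.08   -0.03    0.94]
Leontief inverse L = M⁻¹:
  [  1.1545    0.1505    0.0524    0.1279    0.0537    0.1503    0.1217]
  [  0.1090    1.1554    0.0914    0.1463    0.0530    0.1687    0.0577]
  [  0.0787    0.1247    1.1266    0.0678    0.0688    0.0709    0.0549]
  [  0.1269    0.1475    0.0547    1.1337    0.1327    0.1072    0.0854]
  [  0.1629    0.0945    0.1552    0.0885    1.1082    0.1133    0.0458]
  [  0.0848    0.0645    0.1224    0.1415    0.1413    1.1524    0.1073]
  [  0.1284    0.1640    0.1415    0.1039    0.1221    0.0881    1.0961]
Total output x = L · d:
  x_0 = 1.1545·75 + 0.1505·54 + 0.0524·88 + 0.1279·57 + 0.0537·35 + 0.1503·69 + 0.1217·53 = 125.3194
  x_1 = 0.1090·75 + 1.1554·54 + 0.0914·88 + 0.1463·57 + 0.0530·35 + 0.1687·69 + 0.0577·53 = 103.5032
  x_2 = 0.0787·75 + 0.1247·54 + 1.1266·88 + 0.0678·57 + 0.0688·35 + 0.0709·69 + 0.0549·53 = 125.8500
  x_3 = 0.1269·75 + 0.1475·54 + 0.0547·88 + 1.1337·57 + 0.1327·35 + 0.1072·69 + 0.0854·53 = 103.4858
  x_4 = 0.1629·75 + 0.0945·54 + 0.1552·88 + 0.0885·57 + 1.1082·35 + 0.1133·69 + 0.0458·53 = 85.0439
  x_5 = 0.0848·75 + 0.0645·54 + 0.1224·88 + 0.1415·57 + 0.1413·35 + 1.1524·69 + 0.1073·53 = 118.8261
  x_6 = 0.1284·75 + 0.1640·54 + 0.1415·88 + 0.1039·57 + 0.1221·35 + 0.0881·69 + 1.0961·53 = 105.3104
Δx_5 = L[5,4] · Δd_4 = 0.1413 · 13 = 1.8371

1.8371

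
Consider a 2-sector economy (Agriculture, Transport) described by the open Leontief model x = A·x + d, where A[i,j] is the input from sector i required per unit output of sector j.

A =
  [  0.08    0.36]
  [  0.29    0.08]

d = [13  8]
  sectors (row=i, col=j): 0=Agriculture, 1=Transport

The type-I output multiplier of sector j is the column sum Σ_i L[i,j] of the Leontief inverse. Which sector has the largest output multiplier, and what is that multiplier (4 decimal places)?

Form M = I − A:
  [  0.92   -0.36]
  [ -0.29    0.92]
Leontief inverse L = M⁻¹:
  [  1.2399    0.4852]
  [  0.3908    1.2399]
Total output x = L · d:
  x_0 = 1.2399·13 + 0.4852·8 = 20.0000
  x_1 = 0.3908·13 + 1.2399·8 = 15.0000
Output multipliers (column sums of L):
  Agriculture: 1.6307
  Transport: 1.7251

Transport (1.7251)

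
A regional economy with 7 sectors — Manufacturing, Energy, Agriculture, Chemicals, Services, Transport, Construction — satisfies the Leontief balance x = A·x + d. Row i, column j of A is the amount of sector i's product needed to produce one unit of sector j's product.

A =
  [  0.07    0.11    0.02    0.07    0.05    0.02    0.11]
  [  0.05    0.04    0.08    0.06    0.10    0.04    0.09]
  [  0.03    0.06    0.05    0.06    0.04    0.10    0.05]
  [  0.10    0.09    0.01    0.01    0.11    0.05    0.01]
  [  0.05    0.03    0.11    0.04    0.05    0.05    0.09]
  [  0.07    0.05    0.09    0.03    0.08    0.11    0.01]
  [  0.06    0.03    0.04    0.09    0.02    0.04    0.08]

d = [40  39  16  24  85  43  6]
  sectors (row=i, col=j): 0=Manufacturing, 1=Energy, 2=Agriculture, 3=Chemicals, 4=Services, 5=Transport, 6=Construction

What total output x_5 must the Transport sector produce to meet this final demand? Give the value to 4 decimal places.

73.2067

Form M = I − A:
  [  0.93   -0.11   -0.02   -0.07   -0.05   -0.02   -0.11]
  [ -0.05    0.96   -0.08   -0.06   -0.10   -0.04   -0.09]
  [ -0.03   -0.06    0.95   -0.06   -0.04   -0.10   -0.05]
  [ -0.10   -0.09   -0.01    0.99   -0.11   -0.05   -0.01]
  [ -0.05   -0.03   -0.11   -0.04    0.95   -0.05   -0.09]
  [ -0.07   -0.05   -0.09   -0.03   -0.08    0.89   -0.01]
  [ -0.06   -0.03   -0.04   -0.09   -0.02   -0.04    0.92]
Leontief inverse L = M⁻¹:
  [  1.1179    0.1537    0.0615    0.1127    0.0990    0.0582    0.1636]
  [  0.0965    1.0835    0.1253    0.1014    0.1463    0.0852    0.1407]
  [  0.0714    0.0978    1.0903    0.0928    0.0846    0.1424    0.0882]
  [  0.1394    0.1283    0.0529    1.0451    0.1525    0.0848    0.0593]
  [  0.0915    0.0704    0.1496    0.0790    1.0910    0.0938    0.1346]
  [  0.1146    0.0943    0.1382    0.0676    0.1284    1.1595    0.0563]
  [  0.0998    0.0678    0.0699    0.1216    0.0591    0.0735    1.1172]
Total output x = L · d:
  x_0 = 1.1179·40 + 0.1537·39 + 0.0615·16 + 0.1127·24 + 0.0990·85 + 0.0582·43 + 0.1636·6 = 66.3013
  x_1 = 0.0965·40 + 1.0835·39 + 0.1253·16 + 0.1014·24 + 0.1463·85 + 0.0852·43 + 0.1407·6 = 67.4938
  x_2 = 0.0714·40 + 0.0978·39 + 1.0903·16 + 0.0928·24 + 0.0846·85 + 0.1424·43 + 0.0882·6 = 40.1856
  x_3 = 0.1394·40 + 0.1283·39 + 0.0529·16 + 1.0451·24 + 0.1525·85 + 0.0848·43 + 0.0593·6 = 53.4671
  x_4 = 0.0915·40 + 0.0704·39 + 0.1496·16 + 0.0790·24 + 1.0910·85 + 0.0938·43 + 0.1346·6 = 108.2735
  x_5 = 0.1146·40 + 0.0943·39 + 0.1382·16 + 0.0676·24 + 0.1284·85 + 1.1595·43 + 0.0563·6 = 73.2067
  x_6 = 0.0998·40 + 0.0678·39 + 0.0699·16 + 0.1216·24 + 0.0591·85 + 0.0735·43 + 1.1172·6 = 25.5610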